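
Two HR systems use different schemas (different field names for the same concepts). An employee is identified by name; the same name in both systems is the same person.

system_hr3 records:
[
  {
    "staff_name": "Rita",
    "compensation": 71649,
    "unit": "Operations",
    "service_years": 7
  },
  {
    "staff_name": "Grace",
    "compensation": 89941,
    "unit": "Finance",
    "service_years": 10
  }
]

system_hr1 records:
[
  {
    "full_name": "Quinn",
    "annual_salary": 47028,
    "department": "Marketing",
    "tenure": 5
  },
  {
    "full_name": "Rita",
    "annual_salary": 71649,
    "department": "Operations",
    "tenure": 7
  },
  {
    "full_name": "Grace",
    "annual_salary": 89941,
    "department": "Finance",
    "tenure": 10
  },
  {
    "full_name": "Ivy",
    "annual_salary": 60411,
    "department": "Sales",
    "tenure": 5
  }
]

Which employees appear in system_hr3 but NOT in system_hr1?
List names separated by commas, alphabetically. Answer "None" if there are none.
None

Schema mapping: "staff_name" (system_hr3) = "full_name" (system_hr1) = employee name

Names in system_hr3: ['Grace', 'Rita']
Names in system_hr1: ['Grace', 'Ivy', 'Quinn', 'Rita']

In system_hr3 but not system_hr1: None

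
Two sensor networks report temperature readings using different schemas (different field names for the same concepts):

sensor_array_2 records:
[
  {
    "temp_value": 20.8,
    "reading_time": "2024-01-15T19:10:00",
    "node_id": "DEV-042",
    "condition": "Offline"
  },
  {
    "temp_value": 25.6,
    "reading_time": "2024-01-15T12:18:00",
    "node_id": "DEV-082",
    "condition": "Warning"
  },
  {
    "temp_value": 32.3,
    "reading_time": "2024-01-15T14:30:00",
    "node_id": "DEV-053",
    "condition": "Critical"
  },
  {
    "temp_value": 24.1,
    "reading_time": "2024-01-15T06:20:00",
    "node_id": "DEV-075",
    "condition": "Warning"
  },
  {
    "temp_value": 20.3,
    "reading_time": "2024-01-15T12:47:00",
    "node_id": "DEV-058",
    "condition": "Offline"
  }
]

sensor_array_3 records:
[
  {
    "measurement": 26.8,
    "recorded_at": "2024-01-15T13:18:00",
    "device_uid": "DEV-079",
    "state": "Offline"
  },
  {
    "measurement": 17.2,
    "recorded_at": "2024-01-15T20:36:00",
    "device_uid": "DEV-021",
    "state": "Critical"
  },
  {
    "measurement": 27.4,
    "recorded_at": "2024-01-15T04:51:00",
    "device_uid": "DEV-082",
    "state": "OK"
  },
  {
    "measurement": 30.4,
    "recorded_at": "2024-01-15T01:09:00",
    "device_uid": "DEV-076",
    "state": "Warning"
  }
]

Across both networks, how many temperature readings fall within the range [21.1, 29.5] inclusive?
4

Schema mapping: "temp_value" (sensor_array_2) = "measurement" (sensor_array_3) = temperature

Readings in [21.1, 29.5] from sensor_array_2: 2
Readings in [21.1, 29.5] from sensor_array_3: 2

Total count: 2 + 2 = 4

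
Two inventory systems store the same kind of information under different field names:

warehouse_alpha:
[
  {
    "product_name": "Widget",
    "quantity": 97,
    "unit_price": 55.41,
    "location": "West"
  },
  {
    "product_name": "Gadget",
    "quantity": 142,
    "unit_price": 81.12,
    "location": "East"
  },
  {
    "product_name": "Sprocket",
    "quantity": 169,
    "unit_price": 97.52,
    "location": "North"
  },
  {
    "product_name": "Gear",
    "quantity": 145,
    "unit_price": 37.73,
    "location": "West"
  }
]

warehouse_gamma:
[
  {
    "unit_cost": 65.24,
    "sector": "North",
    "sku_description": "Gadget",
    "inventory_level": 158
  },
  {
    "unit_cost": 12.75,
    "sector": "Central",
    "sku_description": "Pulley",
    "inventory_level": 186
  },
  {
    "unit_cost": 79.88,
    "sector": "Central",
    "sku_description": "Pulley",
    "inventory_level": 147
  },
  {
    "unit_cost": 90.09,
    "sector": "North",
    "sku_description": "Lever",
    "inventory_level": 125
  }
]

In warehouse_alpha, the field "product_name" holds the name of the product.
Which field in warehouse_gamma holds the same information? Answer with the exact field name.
sku_description

In warehouse_alpha, "product_name" holds the name of the product.
The fields in warehouse_gamma are: "unit_cost", "sector", "sku_description", "inventory_level".
"sku_description" is the match: the name refers to the same concept and its values are product-name strings (e.g. 'Gadget', 'Lever').
The other fields ("unit_cost", "sector", "inventory_level") hold different kinds of data.

So "product_name" in warehouse_alpha corresponds to "sku_description" in warehouse_gamma.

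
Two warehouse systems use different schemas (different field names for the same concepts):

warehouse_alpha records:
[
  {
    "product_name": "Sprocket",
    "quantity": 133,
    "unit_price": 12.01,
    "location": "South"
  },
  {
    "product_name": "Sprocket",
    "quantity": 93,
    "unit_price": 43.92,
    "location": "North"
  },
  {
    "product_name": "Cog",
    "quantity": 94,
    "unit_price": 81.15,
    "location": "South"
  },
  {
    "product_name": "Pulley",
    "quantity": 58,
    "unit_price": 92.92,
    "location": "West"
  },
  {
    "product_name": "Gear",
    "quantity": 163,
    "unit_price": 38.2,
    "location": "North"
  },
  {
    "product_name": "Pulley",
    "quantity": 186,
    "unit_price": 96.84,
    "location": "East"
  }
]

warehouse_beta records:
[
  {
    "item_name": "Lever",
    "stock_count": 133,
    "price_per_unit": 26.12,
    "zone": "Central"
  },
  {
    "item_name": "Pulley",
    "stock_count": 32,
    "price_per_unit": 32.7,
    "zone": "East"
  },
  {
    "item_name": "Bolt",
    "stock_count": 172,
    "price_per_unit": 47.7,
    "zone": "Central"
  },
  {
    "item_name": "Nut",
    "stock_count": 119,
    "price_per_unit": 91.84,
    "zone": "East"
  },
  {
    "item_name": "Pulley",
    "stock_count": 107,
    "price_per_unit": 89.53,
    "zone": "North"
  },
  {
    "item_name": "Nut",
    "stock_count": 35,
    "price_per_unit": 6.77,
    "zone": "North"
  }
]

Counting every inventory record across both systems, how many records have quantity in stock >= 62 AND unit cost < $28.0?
2

Schema mappings:
- "quantity" (warehouse_alpha) = "stock_count" (warehouse_beta) = quantity
- "unit_price" (warehouse_alpha) = "price_per_unit" (warehouse_beta) = unit cost

Records meeting both conditions in warehouse_alpha: 1
Records meeting both conditions in warehouse_beta: 1

Total: 1 + 1 = 2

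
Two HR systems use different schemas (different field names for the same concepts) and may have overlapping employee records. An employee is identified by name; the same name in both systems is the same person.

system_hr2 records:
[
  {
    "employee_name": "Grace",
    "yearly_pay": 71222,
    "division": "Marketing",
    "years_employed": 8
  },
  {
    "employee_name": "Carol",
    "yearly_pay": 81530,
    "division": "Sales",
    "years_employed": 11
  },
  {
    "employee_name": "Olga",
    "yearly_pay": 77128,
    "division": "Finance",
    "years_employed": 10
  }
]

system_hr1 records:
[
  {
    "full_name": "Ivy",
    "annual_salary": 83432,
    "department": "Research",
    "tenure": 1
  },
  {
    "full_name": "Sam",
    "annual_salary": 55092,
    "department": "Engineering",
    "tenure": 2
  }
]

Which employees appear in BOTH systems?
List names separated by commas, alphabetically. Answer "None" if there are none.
None

Schema mapping: "employee_name" (system_hr2) = "full_name" (system_hr1) = employee name

Names in system_hr2: ['Carol', 'Grace', 'Olga']
Names in system_hr1: ['Ivy', 'Sam']

Intersection: None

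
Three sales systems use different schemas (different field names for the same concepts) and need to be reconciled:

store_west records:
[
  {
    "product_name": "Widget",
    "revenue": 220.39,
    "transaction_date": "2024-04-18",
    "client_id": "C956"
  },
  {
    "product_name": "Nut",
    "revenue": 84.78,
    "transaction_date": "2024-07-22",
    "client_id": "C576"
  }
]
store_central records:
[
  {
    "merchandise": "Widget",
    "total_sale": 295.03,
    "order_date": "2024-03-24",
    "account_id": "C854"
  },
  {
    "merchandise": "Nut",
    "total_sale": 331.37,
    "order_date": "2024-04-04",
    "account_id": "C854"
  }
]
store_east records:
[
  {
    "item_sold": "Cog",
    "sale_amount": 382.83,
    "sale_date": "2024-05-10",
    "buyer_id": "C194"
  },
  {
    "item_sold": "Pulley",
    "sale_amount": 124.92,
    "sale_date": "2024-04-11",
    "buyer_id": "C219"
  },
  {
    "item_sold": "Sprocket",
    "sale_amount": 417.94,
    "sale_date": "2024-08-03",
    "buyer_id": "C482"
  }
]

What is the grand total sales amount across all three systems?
1857.26

Schema reconciliation - all amount fields map to sale amount:

store_west (revenue): 305.17
store_central (total_sale): 626.4
store_east (sale_amount): 925.69

Grand total: 1857.26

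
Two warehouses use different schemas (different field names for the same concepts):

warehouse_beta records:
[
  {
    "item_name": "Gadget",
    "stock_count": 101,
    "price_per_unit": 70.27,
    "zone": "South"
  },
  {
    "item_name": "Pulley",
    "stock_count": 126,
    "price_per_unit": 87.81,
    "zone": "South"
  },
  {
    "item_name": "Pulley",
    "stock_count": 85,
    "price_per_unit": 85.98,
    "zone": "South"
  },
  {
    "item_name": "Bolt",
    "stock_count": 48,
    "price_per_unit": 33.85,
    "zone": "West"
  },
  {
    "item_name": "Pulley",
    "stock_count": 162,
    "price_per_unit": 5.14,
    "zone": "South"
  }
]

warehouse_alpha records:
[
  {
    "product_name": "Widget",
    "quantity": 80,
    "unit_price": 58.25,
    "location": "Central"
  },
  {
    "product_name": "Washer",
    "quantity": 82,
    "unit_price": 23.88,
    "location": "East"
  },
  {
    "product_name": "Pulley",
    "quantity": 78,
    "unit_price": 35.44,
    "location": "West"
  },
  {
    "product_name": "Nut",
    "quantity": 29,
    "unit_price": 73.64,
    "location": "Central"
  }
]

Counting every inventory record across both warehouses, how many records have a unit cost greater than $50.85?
5

Schema mapping: "price_per_unit" (warehouse_beta) = "unit_price" (warehouse_alpha) = unit cost

Records > $50.85 in warehouse_beta: 3
Records > $50.85 in warehouse_alpha: 2

Total count: 3 + 2 = 5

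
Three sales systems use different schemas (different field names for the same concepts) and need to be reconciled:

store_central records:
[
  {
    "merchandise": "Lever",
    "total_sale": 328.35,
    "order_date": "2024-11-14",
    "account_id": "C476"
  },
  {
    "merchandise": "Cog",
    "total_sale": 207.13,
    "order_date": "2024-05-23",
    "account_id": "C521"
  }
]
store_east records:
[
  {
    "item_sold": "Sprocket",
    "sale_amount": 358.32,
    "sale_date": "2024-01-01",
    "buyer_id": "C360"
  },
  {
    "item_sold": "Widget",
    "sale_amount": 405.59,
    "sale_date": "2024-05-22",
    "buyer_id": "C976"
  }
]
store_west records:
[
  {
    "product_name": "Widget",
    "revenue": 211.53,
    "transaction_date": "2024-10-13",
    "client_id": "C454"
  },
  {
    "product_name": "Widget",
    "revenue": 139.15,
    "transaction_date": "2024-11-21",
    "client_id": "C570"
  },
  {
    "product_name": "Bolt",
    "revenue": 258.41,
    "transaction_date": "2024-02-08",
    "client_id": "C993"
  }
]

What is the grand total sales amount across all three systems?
1908.48

Schema reconciliation - all amount fields map to sale amount:

store_central (total_sale): 535.48
store_east (sale_amount): 763.91
store_west (revenue): 609.09

Grand total: 1908.48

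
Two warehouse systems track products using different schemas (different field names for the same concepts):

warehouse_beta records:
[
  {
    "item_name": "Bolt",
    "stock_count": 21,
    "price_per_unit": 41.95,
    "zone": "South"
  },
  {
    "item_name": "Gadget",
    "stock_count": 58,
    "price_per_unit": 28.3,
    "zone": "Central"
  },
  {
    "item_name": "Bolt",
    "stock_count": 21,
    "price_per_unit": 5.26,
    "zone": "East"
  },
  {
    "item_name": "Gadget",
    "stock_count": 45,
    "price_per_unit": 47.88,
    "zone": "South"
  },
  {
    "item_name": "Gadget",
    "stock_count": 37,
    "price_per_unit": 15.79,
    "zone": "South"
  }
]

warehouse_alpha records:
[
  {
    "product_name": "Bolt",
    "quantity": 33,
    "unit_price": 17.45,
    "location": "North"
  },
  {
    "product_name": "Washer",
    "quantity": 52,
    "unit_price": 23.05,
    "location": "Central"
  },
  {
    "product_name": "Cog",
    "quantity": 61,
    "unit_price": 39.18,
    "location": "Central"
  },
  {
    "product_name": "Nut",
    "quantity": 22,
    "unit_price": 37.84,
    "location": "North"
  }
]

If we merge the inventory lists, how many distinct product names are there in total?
5

Schema mapping: "item_name" (warehouse_beta) = "product_name" (warehouse_alpha) = product name

Products in warehouse_beta: ['Bolt', 'Gadget']
Products in warehouse_alpha: ['Bolt', 'Cog', 'Nut', 'Washer']

Union (unique products): ['Bolt', 'Cog', 'Gadget', 'Nut', 'Washer']
Count: 5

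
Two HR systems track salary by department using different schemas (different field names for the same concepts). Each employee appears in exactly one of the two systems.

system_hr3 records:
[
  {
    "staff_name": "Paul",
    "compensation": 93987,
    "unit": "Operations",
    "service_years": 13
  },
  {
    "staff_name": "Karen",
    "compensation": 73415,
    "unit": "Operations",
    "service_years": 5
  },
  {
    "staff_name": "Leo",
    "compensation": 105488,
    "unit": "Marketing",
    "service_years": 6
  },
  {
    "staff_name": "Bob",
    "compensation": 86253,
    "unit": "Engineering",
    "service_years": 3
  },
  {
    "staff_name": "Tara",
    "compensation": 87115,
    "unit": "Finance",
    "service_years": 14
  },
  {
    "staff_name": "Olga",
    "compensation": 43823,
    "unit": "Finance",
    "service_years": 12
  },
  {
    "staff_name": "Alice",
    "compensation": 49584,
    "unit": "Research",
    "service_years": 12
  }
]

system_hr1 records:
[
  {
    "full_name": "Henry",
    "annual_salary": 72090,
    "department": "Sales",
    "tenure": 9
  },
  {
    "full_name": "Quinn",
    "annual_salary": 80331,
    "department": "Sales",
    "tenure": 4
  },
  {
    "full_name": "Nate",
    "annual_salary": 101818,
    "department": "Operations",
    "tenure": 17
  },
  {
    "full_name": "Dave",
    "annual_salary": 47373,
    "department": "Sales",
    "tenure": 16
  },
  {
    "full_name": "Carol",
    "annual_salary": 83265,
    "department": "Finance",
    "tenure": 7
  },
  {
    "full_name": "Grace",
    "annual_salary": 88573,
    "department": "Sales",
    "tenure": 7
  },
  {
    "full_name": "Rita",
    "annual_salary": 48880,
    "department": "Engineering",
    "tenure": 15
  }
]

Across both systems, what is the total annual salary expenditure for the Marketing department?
105488

Schema mappings:
- "unit" (system_hr3) = "department" (system_hr1) = department
- "compensation" (system_hr3) = "annual_salary" (system_hr1) = salary

Marketing salaries from system_hr3: 105488
Marketing salaries from system_hr1: 0

Total: 105488 + 0 = 105488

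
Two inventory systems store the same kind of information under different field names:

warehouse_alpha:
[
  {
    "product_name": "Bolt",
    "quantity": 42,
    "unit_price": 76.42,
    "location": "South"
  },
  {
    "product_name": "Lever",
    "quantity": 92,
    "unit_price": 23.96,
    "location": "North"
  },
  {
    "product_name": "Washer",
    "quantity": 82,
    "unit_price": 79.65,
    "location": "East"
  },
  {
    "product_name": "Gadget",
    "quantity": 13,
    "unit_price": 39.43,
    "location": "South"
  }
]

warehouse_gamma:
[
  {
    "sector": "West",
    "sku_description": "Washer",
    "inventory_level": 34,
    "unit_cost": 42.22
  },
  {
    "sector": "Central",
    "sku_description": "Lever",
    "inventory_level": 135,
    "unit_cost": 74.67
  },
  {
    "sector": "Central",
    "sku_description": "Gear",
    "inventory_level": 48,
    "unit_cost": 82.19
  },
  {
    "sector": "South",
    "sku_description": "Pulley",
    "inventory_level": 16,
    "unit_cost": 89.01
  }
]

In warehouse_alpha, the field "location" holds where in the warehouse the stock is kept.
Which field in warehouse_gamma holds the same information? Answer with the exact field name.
sector

In warehouse_alpha, "location" holds where in the warehouse the stock is kept.
The fields in warehouse_gamma are: "sector", "sku_description", "inventory_level", "unit_cost".
"sector" is the match: the name refers to the same concept and its values are area labels (e.g. 'Central', 'South').
The other fields ("sku_description", "inventory_level", "unit_cost") hold different kinds of data.

So "location" in warehouse_alpha corresponds to "sector" in warehouse_gamma.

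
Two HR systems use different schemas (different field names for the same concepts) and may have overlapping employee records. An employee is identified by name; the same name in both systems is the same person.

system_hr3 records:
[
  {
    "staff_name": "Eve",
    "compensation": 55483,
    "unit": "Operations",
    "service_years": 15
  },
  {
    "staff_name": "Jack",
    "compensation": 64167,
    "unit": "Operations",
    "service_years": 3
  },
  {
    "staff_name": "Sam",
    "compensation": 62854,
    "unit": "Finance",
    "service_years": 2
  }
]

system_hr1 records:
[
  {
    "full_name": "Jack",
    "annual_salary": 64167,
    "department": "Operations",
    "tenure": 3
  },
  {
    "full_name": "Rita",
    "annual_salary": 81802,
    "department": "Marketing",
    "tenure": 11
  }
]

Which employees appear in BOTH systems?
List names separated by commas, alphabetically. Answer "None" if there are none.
Jack

Schema mapping: "staff_name" (system_hr3) = "full_name" (system_hr1) = employee name

Names in system_hr3: ['Eve', 'Jack', 'Sam']
Names in system_hr1: ['Jack', 'Rita']

Intersection: ['Jack']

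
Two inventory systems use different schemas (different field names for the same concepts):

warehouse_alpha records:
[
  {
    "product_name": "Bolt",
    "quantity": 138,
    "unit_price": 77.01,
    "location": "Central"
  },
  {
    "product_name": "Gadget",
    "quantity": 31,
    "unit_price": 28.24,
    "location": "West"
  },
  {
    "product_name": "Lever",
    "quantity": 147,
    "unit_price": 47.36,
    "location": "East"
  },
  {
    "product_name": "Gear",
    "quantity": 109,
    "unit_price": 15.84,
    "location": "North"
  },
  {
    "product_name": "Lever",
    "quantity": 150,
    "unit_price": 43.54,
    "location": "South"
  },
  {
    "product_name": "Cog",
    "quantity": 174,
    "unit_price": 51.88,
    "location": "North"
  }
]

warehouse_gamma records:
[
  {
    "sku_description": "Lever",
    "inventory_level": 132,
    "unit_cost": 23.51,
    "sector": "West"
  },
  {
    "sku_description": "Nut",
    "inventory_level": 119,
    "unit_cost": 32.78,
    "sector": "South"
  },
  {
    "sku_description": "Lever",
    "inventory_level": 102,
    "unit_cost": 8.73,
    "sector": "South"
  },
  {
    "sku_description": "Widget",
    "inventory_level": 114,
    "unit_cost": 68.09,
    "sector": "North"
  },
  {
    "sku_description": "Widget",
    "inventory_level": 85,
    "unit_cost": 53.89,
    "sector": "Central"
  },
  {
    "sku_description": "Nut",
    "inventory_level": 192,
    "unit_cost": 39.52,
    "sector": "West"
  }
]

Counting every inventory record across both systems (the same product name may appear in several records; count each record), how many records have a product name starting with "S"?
0

Schema mapping: "product_name" (warehouse_alpha) = "sku_description" (warehouse_gamma) = product name

Records with product name starting with "S" in warehouse_alpha: 0
Records with product name starting with "S" in warehouse_gamma: 0

Total: 0 + 0 = 0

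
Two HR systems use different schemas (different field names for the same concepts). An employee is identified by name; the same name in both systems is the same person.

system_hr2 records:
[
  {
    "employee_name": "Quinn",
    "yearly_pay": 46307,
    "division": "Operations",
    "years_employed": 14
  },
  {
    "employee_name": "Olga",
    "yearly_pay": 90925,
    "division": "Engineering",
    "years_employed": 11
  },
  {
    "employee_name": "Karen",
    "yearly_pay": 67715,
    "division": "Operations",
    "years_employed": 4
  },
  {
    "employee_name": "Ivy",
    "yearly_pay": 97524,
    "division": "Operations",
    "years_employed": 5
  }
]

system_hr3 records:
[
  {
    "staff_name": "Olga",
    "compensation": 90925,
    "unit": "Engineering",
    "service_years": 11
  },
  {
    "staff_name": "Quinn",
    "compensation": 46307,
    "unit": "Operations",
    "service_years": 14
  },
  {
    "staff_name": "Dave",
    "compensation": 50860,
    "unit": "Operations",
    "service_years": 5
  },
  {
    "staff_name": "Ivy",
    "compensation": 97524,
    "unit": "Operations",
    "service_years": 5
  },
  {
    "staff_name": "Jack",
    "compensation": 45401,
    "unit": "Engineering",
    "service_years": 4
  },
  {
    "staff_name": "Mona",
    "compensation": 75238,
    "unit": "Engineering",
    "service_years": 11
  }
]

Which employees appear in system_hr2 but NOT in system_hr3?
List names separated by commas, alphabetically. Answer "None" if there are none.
Karen

Schema mapping: "employee_name" (system_hr2) = "staff_name" (system_hr3) = employee name

Names in system_hr2: ['Ivy', 'Karen', 'Olga', 'Quinn']
Names in system_hr3: ['Dave', 'Ivy', 'Jack', 'Mona', 'Olga', 'Quinn']

In system_hr2 but not system_hr3: ['Karen']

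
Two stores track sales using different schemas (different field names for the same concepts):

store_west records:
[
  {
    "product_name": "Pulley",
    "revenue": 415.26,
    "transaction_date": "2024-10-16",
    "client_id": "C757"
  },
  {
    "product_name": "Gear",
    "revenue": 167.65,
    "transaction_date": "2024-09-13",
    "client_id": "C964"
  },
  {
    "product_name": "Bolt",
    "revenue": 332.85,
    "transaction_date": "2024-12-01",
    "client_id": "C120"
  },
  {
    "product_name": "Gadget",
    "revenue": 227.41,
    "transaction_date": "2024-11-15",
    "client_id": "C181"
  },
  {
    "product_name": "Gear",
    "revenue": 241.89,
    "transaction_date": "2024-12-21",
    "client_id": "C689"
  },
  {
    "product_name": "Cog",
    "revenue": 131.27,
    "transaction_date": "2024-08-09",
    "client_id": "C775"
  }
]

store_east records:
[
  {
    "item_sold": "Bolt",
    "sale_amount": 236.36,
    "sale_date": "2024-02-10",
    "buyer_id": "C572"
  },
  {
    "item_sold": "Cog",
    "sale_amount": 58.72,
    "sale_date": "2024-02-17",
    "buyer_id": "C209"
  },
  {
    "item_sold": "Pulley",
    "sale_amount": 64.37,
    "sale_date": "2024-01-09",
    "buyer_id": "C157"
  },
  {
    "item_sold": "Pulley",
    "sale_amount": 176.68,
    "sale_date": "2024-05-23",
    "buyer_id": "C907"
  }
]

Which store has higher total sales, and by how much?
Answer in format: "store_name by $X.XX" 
store_west by $980.20

Schema mapping: "revenue" (store_west) = "sale_amount" (store_east) = sale amount

Total for store_west: 1516.33
Total for store_east: 536.13

Difference: |1516.33 - 536.13| = 980.20
store_west has higher sales by $980.20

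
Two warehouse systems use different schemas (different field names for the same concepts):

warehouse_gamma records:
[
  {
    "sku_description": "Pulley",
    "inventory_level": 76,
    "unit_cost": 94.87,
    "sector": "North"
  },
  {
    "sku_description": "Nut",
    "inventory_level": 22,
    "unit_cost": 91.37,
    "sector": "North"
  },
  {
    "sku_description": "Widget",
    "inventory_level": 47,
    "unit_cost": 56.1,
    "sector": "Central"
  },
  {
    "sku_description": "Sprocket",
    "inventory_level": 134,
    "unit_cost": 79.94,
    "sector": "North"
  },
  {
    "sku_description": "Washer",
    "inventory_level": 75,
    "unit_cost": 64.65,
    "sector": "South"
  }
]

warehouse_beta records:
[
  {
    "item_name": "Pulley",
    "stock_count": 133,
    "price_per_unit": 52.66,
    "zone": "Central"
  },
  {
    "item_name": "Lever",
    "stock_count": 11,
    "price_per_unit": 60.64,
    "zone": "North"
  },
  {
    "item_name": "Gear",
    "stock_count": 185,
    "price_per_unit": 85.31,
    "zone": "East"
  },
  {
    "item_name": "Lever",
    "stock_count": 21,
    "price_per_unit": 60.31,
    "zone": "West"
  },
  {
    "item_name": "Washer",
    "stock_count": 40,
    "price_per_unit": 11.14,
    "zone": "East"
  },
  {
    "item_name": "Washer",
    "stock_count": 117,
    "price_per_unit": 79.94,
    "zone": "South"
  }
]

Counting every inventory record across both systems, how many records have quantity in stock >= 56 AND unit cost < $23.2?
0

Schema mappings:
- "inventory_level" (warehouse_gamma) = "stock_count" (warehouse_beta) = quantity
- "unit_cost" (warehouse_gamma) = "price_per_unit" (warehouse_beta) = unit cost

Records meeting both conditions in warehouse_gamma: 0
Records meeting both conditions in warehouse_beta: 0

Total: 0 + 0 = 0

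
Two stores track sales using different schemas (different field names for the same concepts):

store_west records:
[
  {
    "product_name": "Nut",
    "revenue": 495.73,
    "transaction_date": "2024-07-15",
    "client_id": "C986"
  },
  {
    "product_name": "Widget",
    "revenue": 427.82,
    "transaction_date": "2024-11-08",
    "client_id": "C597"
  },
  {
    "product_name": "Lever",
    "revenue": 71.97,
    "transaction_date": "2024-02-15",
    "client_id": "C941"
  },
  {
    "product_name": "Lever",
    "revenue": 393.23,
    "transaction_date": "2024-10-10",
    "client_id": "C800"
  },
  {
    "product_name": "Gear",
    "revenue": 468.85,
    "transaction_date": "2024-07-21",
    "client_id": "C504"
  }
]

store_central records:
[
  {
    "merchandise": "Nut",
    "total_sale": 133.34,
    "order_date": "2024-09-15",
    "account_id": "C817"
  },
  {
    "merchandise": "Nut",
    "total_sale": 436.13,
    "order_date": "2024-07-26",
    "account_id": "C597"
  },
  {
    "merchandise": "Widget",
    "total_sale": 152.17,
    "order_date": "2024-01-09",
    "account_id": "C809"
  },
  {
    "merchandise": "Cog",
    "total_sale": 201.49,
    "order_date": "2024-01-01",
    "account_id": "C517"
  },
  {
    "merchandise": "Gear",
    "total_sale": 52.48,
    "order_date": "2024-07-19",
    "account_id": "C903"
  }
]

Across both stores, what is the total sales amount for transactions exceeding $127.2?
2708.76

Schema mapping: "revenue" (store_west) = "total_sale" (store_central) = sale amount

Sum of sales > $127.2 in store_west: 1785.63
Sum of sales > $127.2 in store_central: 923.13

Total: 1785.63 + 923.13 = 2708.76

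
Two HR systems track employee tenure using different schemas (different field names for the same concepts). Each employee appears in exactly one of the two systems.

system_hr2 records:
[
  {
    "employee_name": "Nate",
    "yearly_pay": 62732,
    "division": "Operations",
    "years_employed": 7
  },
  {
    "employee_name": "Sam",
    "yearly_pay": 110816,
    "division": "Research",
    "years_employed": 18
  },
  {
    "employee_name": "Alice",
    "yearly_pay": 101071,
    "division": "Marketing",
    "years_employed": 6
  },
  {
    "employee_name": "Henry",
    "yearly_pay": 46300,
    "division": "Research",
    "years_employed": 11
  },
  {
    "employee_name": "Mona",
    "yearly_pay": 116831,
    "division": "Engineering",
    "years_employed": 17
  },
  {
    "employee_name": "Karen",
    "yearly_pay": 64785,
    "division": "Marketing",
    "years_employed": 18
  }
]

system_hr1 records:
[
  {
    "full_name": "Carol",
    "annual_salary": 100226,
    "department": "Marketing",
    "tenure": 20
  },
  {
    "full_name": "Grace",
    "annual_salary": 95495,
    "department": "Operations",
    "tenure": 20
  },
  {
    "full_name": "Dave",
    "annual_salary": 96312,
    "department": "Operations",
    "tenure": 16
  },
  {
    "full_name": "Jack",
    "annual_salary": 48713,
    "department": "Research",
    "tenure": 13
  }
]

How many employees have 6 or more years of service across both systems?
10

Reconcile schemas: "years_employed" (system_hr2) = "tenure" (system_hr1) = years of service

From system_hr2: 6 employees with >= 6 years
From system_hr1: 4 employees with >= 6 years

Total: 6 + 4 = 10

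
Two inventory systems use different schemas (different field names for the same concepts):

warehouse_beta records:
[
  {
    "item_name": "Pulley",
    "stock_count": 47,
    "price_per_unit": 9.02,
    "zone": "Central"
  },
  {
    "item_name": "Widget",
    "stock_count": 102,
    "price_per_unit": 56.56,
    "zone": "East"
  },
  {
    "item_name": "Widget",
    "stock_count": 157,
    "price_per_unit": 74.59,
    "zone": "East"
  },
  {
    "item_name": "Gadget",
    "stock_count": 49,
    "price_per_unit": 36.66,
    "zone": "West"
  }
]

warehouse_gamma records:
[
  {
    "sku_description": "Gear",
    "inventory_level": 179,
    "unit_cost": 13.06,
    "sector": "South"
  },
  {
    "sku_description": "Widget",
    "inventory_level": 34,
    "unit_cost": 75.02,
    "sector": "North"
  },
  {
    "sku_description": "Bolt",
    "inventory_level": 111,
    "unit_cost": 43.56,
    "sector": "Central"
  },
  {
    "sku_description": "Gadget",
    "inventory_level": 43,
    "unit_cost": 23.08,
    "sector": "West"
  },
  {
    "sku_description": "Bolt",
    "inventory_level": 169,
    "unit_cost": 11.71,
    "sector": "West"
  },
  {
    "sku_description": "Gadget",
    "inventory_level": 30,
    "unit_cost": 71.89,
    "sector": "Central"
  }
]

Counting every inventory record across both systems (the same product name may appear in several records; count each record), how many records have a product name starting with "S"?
0

Schema mapping: "item_name" (warehouse_beta) = "sku_description" (warehouse_gamma) = product name

Records with product name starting with "S" in warehouse_beta: 0
Records with product name starting with "S" in warehouse_gamma: 0

Total: 0 + 0 = 0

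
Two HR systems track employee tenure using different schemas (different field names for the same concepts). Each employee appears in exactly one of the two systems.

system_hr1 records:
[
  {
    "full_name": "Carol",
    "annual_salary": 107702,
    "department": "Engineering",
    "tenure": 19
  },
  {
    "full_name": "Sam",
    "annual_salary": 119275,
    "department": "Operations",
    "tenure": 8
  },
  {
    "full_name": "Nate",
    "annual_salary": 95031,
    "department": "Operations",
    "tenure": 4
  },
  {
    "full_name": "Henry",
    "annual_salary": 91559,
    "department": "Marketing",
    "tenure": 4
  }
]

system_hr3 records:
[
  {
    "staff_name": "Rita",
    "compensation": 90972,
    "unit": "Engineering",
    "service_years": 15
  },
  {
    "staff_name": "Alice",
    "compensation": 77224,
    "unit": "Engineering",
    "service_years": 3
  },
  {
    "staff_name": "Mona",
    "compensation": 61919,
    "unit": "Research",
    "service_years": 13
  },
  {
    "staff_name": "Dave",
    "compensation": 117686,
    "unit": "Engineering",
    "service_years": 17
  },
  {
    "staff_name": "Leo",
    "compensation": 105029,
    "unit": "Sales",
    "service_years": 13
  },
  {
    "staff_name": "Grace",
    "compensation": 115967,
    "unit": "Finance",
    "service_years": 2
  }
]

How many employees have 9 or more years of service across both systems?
5

Reconcile schemas: "tenure" (system_hr1) = "service_years" (system_hr3) = years of service

From system_hr1: 1 employees with >= 9 years
From system_hr3: 4 employees with >= 9 years

Total: 1 + 4 = 5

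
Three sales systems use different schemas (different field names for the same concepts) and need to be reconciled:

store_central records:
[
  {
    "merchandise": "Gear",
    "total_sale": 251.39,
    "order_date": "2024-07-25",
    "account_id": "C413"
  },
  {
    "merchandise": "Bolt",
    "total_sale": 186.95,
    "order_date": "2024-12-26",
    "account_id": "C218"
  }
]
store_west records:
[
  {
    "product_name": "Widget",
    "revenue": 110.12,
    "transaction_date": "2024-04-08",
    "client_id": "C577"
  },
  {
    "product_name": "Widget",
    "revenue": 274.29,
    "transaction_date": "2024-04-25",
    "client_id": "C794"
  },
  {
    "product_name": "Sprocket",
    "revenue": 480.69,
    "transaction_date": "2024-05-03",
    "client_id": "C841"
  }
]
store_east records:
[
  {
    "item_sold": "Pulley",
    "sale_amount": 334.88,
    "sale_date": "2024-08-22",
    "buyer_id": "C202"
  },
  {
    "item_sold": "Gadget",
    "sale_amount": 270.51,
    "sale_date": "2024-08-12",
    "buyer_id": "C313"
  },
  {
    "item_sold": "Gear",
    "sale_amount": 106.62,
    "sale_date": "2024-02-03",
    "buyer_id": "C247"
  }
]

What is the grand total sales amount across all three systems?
2015.45

Schema reconciliation - all amount fields map to sale amount:

store_central (total_sale): 438.34
store_west (revenue): 865.1
store_east (sale_amount): 712.01

Grand total: 2015.45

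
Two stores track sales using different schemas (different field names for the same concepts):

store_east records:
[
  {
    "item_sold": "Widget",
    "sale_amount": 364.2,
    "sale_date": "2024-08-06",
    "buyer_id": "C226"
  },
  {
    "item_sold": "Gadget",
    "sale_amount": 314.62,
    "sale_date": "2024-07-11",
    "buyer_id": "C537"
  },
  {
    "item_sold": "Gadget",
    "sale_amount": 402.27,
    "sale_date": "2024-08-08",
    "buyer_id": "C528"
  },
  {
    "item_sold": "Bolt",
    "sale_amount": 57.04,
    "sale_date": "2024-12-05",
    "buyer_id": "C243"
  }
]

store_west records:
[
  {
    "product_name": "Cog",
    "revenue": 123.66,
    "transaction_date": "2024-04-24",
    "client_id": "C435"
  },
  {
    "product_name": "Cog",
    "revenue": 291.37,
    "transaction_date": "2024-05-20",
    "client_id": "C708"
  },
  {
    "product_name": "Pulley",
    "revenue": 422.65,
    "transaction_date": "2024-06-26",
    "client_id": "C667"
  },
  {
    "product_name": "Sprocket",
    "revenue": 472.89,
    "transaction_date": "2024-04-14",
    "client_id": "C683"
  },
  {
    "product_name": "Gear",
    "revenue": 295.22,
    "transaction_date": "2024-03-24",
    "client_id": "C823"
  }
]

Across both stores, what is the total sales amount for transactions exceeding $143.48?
2563.22

Schema mapping: "sale_amount" (store_east) = "revenue" (store_west) = sale amount

Sum of sales > $143.48 in store_east: 1081.09
Sum of sales > $143.48 in store_west: 1482.13

Total: 1081.09 + 1482.13 = 2563.22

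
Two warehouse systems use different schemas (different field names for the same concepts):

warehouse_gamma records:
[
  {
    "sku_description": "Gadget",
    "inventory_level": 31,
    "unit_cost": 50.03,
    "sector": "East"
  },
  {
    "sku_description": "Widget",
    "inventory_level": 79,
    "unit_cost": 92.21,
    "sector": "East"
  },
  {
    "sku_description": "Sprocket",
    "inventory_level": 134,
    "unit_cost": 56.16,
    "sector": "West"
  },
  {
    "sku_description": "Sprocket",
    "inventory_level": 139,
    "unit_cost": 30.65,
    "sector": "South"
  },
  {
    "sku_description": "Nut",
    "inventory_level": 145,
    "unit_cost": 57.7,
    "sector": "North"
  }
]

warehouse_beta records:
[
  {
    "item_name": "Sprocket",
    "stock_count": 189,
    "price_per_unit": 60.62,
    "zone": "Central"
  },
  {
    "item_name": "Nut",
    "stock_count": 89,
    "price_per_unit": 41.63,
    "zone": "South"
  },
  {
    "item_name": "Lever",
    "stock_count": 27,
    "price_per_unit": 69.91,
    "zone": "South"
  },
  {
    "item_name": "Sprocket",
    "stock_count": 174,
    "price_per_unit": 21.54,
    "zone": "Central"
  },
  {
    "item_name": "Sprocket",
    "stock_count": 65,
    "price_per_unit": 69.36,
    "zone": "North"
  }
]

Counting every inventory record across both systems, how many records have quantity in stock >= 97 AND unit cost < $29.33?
1

Schema mappings:
- "inventory_level" (warehouse_gamma) = "stock_count" (warehouse_beta) = quantity
- "unit_cost" (warehouse_gamma) = "price_per_unit" (warehouse_beta) = unit cost

Records meeting both conditions in warehouse_gamma: 0
Records meeting both conditions in warehouse_beta: 1

Total: 0 + 1 = 1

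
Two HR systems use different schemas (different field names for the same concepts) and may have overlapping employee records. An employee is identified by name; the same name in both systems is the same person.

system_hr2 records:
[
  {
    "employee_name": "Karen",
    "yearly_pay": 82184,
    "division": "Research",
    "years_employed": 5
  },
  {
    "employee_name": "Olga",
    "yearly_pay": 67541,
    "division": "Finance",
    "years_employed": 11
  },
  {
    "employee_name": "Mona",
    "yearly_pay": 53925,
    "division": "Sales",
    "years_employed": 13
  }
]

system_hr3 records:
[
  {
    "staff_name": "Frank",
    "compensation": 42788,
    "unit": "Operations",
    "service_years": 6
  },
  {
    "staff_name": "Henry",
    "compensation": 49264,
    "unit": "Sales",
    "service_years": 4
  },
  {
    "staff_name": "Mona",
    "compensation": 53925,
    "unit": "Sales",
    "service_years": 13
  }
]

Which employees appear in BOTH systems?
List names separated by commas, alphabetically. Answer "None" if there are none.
Mona

Schema mapping: "employee_name" (system_hr2) = "staff_name" (system_hr3) = employee name

Names in system_hr2: ['Karen', 'Mona', 'Olga']
Names in system_hr3: ['Frank', 'Henry', 'Mona']

Intersection: ['Mona']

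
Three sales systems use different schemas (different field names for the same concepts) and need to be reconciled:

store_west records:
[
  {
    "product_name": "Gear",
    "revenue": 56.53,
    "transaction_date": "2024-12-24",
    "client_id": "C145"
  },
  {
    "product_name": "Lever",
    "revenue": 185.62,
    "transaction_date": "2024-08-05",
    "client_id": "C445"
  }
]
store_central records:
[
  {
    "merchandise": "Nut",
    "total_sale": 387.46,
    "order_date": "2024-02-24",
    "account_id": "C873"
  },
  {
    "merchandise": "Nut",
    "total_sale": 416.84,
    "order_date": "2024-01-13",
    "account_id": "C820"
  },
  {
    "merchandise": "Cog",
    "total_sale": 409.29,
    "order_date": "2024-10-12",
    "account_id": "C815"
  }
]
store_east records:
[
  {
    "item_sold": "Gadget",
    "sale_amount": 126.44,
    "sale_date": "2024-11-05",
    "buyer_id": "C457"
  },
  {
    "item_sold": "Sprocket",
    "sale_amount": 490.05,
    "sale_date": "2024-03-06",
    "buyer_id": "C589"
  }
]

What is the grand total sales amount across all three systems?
2072.23

Schema reconciliation - all amount fields map to sale amount:

store_west (revenue): 242.15
store_central (total_sale): 1213.59
store_east (sale_amount): 616.49

Grand total: 2072.23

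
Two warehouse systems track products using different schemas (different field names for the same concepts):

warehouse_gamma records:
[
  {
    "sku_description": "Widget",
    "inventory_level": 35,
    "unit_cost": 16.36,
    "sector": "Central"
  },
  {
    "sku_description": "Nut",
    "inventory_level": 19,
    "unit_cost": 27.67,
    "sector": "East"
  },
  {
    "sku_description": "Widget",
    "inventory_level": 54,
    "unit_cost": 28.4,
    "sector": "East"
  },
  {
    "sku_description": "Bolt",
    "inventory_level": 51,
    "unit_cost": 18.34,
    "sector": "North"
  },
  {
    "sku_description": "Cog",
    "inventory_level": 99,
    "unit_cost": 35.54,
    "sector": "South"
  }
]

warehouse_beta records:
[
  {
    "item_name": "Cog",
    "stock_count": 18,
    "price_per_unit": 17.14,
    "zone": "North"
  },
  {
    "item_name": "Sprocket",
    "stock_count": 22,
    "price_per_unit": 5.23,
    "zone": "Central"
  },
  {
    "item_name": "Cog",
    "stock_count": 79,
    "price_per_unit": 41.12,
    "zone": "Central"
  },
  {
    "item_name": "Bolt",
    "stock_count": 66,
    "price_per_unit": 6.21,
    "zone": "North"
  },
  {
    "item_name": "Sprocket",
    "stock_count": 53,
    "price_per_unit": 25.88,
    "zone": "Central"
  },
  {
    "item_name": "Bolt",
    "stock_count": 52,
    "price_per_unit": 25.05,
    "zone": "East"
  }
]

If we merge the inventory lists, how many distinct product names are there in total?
5

Schema mapping: "sku_description" (warehouse_gamma) = "item_name" (warehouse_beta) = product name

Products in warehouse_gamma: ['Bolt', 'Cog', 'Nut', 'Widget']
Products in warehouse_beta: ['Bolt', 'Cog', 'Sprocket']

Union (unique products): ['Bolt', 'Cog', 'Nut', 'Sprocket', 'Widget']
Count: 5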